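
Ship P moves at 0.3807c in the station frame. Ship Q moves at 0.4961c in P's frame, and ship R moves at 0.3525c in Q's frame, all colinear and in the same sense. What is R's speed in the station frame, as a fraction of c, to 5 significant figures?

Compose boost 2: (0.4961 + 0.3807)/(1 + 0.4961×0.3807) = 0.87680/1.188865 = 0.7375100
Compose boost 3: (0.3525 + 0.7375100)/(1 + 0.3525×0.7375100) = 1.090010/1.259972 = 0.86511

u ≈ 0.86511c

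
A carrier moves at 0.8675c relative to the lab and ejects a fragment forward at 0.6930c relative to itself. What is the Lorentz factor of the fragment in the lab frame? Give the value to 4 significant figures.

u_lab = (0.6930 + 0.8675)/(1 + 0.6930×0.8675) = 1.5605/1.601177 = 0.9745953
γ = 1/√(1 − 0.9745953²) = 4.465

γ ≈ 4.465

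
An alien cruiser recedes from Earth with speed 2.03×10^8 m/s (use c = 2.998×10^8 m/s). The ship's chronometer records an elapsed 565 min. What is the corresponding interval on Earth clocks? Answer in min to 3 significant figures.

β = v/c = 2.03×10^8 / 2.998×10^8 = 0.67712
γ = 1/√(1 − 0.67712²) = 1.3589
Time dilation: Δt = γτ₀ = 1.3589 × 565 min = 768 min

Δt ≈ 768 min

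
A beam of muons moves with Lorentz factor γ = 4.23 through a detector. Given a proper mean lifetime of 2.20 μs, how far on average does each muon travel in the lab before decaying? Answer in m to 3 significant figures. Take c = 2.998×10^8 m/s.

d ≈ 2710 m

β = √(1 − 1/γ²) = √(1 − 1/4.23²) = 0.97165
Dilated lifetime: Δt = γτ₀ = 4.23 × 2.20 μs = 9.3060 μs
d = vΔt = 0.97165c × 9.3060 μs = 2.9130×10^8 m/s × 9.3060×10^-6 s = 2710 m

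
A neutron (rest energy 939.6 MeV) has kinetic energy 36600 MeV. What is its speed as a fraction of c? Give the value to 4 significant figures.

β ≈ 0.9997

γ = 1 + K/(m₀c²) = 1 + 36600/939.6 = 39.9527
β = √(1 − 1/γ²) = 0.9997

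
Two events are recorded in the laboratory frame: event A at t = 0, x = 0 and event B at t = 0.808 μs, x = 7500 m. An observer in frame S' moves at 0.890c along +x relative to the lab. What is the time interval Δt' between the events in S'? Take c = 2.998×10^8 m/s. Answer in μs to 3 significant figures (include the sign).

Δt' ≈ -47.1 μs

γ = 1/√(1 − 0.890²) = 2.1932
Δt' = γ(Δt − vΔx/c²) = 2.1932 × (0.808 μs − 0.890×7500 m / (2.998×10^8 m/s))
= 2.1932 × (-21.457 μs) = -47.1 μs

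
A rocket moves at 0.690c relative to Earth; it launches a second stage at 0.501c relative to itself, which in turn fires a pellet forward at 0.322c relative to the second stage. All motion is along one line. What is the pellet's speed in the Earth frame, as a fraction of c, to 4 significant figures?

u ≈ 0.9393c

Compose boost 2: (0.501 + 0.690)/(1 + 0.501×0.690) = 1.191/1.34569 = 0.885048
Compose boost 3: (0.322 + 0.885048)/(1 + 0.322×0.885048) = 1.20705/1.28499 = 0.9393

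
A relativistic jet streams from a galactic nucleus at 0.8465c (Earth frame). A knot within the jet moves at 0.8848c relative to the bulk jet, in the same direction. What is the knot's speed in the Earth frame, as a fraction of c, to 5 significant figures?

Relativistic velocity addition: u = (u' + v)/(1 + u'v/c²)
= (0.8848 + 0.8465)/(1 + 0.8848×0.8465) = 1.7313/1.748983 = 0.98989

u ≈ 0.98989c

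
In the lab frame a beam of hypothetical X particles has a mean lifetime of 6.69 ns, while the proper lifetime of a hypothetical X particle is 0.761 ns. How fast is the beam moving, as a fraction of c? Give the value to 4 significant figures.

β ≈ 0.9935

γ = Δt/τ₀ = 6.69/0.761 = 8.79106
β = √(1 − 1/γ²) = √(1 − 1/8.79106²) = 0.9935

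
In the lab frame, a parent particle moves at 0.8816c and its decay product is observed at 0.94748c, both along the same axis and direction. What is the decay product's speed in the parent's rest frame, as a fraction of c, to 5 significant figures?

Inverse velocity addition: u' = (u − v)/(1 − uv/c²)
= (0.94748 − 0.8816)/(1 − 0.94748×0.8816) = 0.065880/0.1647016 = 0.40000

u' ≈ 0.40000c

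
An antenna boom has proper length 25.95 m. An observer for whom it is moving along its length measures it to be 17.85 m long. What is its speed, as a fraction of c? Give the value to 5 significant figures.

γ = L₀/L = 25.95/17.85 = 1.453782
β = √(1 − 1/γ²) = 0.72584

β ≈ 0.72584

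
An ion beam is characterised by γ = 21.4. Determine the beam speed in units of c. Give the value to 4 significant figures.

β = √(1 − 1/γ²) = √(1 − 1/21.4²) = √(0.997816) = 0.9989

β ≈ 0.9989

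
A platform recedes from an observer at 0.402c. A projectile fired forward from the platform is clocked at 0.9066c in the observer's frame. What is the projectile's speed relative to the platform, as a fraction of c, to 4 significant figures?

Inverse velocity addition: u' = (u − v)/(1 − uv/c²)
= (0.9066 − 0.402)/(1 − 0.9066×0.402) = 0.5046/0.635547 = 0.7940

u' ≈ 0.7940c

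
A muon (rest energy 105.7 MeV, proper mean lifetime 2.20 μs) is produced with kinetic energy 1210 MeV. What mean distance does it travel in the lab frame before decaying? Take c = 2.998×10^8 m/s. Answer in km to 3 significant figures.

γ = 1 + K/(m₀c²) = 1 + 1210/105.7 = 12.447
β = √(1 − 1/γ²) = 0.99677
Dilated lifetime: γτ₀ = 12.447 × 2.20 μs = 27.384 μs
d = βc·γτ₀ = 0.99677 × (2.998×10^8 m/s) × 2.7384×10^-5 s = 8.18 km

d ≈ 8.18 km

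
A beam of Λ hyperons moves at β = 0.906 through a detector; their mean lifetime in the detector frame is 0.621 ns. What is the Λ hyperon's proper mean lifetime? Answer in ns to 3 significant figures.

γ = 1/√(1 − 0.906²) = 2.3625
Proper time: τ₀ = Δt/γ = 0.621/2.3625 = 0.263 ns

τ₀ ≈ 0.263 ns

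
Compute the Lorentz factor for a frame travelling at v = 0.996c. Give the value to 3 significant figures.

γ = 1/√(1 − β²) = 1/√(1 − 0.996²) = 1/√(0.0079840) = 11.2

γ ≈ 11.2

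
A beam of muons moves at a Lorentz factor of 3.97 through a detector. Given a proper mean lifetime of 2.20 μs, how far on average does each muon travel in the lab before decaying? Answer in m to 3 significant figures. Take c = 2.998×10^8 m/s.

β = √(1 − 1/γ²) = √(1 − 1/3.97²) = 0.96776
Dilated lifetime: Δt = γτ₀ = 3.97 × 2.20 μs = 8.7340 μs
d = vΔt = 0.96776c × 8.7340 μs = 2.9013×10^8 m/s × 8.7340×10^-6 s = 2530 m

d ≈ 2530 m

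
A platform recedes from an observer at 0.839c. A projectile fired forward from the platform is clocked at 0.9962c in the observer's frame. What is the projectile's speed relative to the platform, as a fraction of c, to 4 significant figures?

u' ≈ 0.9574c

Inverse velocity addition: u' = (u − v)/(1 − uv/c²)
= (0.9962 − 0.839)/(1 − 0.9962×0.839) = 0.1572/0.164188 = 0.9574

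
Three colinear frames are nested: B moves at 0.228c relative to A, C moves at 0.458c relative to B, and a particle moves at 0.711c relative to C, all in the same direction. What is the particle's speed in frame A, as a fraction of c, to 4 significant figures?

u ≈ 0.9241c

Compose boost 2: (0.458 + 0.228)/(1 + 0.458×0.228) = 0.6860/1.10442 = 0.621138
Compose boost 3: (0.711 + 0.621138)/(1 + 0.711×0.621138) = 1.33214/1.44163 = 0.9241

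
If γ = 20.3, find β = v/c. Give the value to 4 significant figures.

β ≈ 0.9988

β = √(1 − 1/γ²) = √(1 − 1/20.3²) = √(0.997573) = 0.9988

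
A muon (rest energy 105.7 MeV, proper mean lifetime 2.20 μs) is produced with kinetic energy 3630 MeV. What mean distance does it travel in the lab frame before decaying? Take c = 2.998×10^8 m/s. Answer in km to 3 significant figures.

γ = 1 + K/(m₀c²) = 1 + 3630/105.7 = 35.342
β = √(1 − 1/γ²) = 0.99960
Dilated lifetime: γτ₀ = 35.342 × 2.20 μs = 77.753 μs
d = βc·γτ₀ = 0.99960 × (2.998×10^8 m/s) × 7.7753×10^-5 s = 23.3 km

d ≈ 23.3 km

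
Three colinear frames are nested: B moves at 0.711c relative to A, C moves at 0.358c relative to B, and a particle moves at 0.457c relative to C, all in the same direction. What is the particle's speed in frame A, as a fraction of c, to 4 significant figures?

u ≈ 0.9422c

Compose boost 2: (0.358 + 0.711)/(1 + 0.358×0.711) = 1.069/1.25454 = 0.852107
Compose boost 3: (0.457 + 0.852107)/(1 + 0.457×0.852107) = 1.30911/1.38941 = 0.9422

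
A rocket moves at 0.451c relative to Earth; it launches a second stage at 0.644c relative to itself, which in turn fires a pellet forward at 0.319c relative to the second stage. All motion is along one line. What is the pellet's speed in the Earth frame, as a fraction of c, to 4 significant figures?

u ≈ 0.9188c

Compose boost 2: (0.644 + 0.451)/(1 + 0.644×0.451) = 1.095/1.29044 = 0.848545
Compose boost 3: (0.319 + 0.848545)/(1 + 0.319×0.848545) = 1.16755/1.27069 = 0.9188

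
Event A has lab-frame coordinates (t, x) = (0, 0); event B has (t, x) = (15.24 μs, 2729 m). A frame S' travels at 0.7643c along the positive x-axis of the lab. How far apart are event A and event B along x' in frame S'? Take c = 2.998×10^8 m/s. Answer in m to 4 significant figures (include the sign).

γ = 1/√(1 − 0.7643²) = 1.55072
Δx' = γ(Δx − vΔt) = 1.55072 × (2729 m − 0.7643×(2.998×10^8 m/s)×15.24×10^-6 s)
= 1.55072 × (-763.050 m) = -1183 m

Δx' ≈ -1183 m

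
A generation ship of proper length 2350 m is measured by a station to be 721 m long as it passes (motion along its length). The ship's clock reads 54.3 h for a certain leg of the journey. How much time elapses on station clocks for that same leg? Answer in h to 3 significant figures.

Δt ≈ 177 h

Length contraction ⇒ γ = L₀/L = 2350/721 = 3.2594
Time dilation: Δt = γτ₀ = 3.2594 × 54.3 h = 177 h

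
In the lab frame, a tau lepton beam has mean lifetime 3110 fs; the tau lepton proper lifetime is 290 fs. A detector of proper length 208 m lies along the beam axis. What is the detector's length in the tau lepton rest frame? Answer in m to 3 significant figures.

L ≈ 19.4 m

Time dilation ⇒ γ = Δt/τ₀ = 3110/290 = 10.724
Length contraction: L = L₀/γ = 208/10.724 = 19.4 m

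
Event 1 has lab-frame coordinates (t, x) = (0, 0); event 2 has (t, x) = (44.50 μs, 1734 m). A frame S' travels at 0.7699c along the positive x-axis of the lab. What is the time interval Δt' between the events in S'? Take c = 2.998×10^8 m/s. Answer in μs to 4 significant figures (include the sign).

Δt' ≈ 62.75 μs

γ = 1/√(1 − 0.7699²) = 1.56699
Δt' = γ(Δt − vΔx/c²) = 1.56699 × (44.50 μs − 0.7699×1734 m / (2.998×10^8 m/s))
= 1.56699 × (40.0470 μs) = 62.75 μs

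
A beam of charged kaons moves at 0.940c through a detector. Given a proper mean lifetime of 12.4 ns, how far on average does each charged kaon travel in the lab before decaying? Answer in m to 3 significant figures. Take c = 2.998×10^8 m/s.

γ = 1/√(1 − 0.940²) = 2.9311
Dilated lifetime: Δt = γτ₀ = 2.9311 × 12.4 ns = 36.345 ns
d = vΔt = 0.940c × 36.345 ns = 2.8181×10^8 m/s × 3.6345×10^-8 s = 10.2 m

d ≈ 10.2 m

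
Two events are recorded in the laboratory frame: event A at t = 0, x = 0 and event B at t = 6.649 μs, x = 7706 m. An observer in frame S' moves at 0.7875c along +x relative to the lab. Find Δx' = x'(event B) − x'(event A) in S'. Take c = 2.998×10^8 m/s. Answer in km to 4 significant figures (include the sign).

Δx' ≈ 9.956 km

γ = 1/√(1 − 0.7875²) = 1.62255
Δx' = γ(Δx − vΔt) = 1.62255 × (7706 m − 0.7875×(2.998×10^8 m/s)×6.649×10^-6 s)
= 1.62255 × (6136.22 m) = 9.956 km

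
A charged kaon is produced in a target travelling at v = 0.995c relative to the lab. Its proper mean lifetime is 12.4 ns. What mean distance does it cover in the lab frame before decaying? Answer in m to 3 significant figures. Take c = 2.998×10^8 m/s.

γ = 1/√(1 − 0.995²) = 10.013
Dilated lifetime: Δt = γτ₀ = 10.013 × 12.4 ns = 124.16 ns
d = vΔt = 0.995c × 124.16 ns = 2.9830×10^8 m/s × 1.2416×10^-7 s = 37.0 m

d ≈ 37.0 m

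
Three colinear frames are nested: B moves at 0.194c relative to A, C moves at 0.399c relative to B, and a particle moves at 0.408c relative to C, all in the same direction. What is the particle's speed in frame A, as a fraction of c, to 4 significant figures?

Compose boost 2: (0.399 + 0.194)/(1 + 0.399×0.194) = 0.5930/1.07741 = 0.550396
Compose boost 3: (0.408 + 0.550396)/(1 + 0.408×0.550396) = 0.958396/1.22456 = 0.7826

u ≈ 0.7826c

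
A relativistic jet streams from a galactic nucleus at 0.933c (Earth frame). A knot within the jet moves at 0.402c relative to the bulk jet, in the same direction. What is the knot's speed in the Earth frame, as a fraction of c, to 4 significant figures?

u ≈ 0.9709c

Relativistic velocity addition: u = (u' + v)/(1 + u'v/c²)
= (0.402 + 0.933)/(1 + 0.402×0.933) = 1.335/1.37507 = 0.9709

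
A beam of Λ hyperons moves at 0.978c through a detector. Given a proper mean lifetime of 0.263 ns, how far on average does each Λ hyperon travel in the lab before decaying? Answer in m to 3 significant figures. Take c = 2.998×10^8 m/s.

d ≈ 0.370 m

γ = 1/√(1 − 0.978²) = 4.7938
Dilated lifetime: Δt = γτ₀ = 4.7938 × 0.263 ns = 1.2608 ns
d = vΔt = 0.978c × 1.2608 ns = 2.9320×10^8 m/s × 1.2608×10^-9 s = 0.370 m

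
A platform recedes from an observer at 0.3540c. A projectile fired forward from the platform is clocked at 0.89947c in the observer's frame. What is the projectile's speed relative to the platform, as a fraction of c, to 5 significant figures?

Inverse velocity addition: u' = (u − v)/(1 − uv/c²)
= (0.89947 − 0.3540)/(1 − 0.89947×0.3540) = 0.54547/0.6815876 = 0.80029

u' ≈ 0.80029c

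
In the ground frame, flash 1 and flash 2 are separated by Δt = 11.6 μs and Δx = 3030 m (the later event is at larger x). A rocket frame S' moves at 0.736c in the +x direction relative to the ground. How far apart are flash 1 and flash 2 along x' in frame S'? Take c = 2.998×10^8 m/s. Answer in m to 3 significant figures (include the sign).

Δx' ≈ 695 m

γ = 1/√(1 − 0.736²) = 1.4771
Δx' = γ(Δx − vΔt) = 1.4771 × (3030 m − 0.736×(2.998×10^8 m/s)×11.6×10^-6 s)
= 1.4771 × (470.43 m) = 695 m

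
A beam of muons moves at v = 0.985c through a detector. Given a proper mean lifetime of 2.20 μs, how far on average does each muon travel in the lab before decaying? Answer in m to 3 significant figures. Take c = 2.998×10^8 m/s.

d ≈ 3760 m

γ = 1/√(1 − 0.985²) = 5.7953
Dilated lifetime: Δt = γτ₀ = 5.7953 × 2.20 μs = 12.750 μs
d = vΔt = 0.985c × 12.750 μs = 2.9530×10^8 m/s × 1.2750×10^-5 s = 3760 m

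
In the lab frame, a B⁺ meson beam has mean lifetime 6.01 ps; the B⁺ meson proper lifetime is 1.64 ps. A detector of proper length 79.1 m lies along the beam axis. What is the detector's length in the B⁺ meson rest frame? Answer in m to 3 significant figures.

Time dilation ⇒ γ = Δt/τ₀ = 6.01/1.64 = 3.6646
Length contraction: L = L₀/γ = 79.1/3.6646 = 21.6 m

L ≈ 21.6 m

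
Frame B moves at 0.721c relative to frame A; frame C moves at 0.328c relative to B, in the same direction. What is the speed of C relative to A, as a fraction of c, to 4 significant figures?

u ≈ 0.8484c

Compose boost 2: (0.328 + 0.721)/(1 + 0.328×0.721) = 1.049/1.23649 = 0.8484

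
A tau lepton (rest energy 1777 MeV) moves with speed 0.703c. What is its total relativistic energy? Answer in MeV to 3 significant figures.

γ = 1/√(1 − 0.703²) = 1.4061
E = γm₀c² = 1.4061 × 1777 MeV = 2500 MeV

E ≈ 2500 MeV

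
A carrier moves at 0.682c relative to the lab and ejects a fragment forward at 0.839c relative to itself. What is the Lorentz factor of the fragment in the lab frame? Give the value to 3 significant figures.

u_lab = (0.839 + 0.682)/(1 + 0.839×0.682) = 1.521/1.57220 = 0.967435
γ = 1/√(1 − 0.967435²) = 3.95

γ ≈ 3.95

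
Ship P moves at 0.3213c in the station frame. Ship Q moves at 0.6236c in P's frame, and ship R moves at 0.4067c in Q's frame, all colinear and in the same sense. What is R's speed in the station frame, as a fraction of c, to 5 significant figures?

Compose boost 2: (0.6236 + 0.3213)/(1 + 0.6236×0.3213) = 0.94490/1.200363 = 0.7871788
Compose boost 3: (0.4067 + 0.7871788)/(1 + 0.4067×0.7871788) = 1.193879/1.320146 = 0.90435

u ≈ 0.90435c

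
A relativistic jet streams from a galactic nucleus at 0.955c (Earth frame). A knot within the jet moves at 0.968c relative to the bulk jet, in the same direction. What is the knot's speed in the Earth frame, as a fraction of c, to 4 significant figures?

Relativistic velocity addition: u = (u' + v)/(1 + u'v/c²)
= (0.968 + 0.955)/(1 + 0.968×0.955) = 1.923/1.92444 = 0.9993

u ≈ 0.9993c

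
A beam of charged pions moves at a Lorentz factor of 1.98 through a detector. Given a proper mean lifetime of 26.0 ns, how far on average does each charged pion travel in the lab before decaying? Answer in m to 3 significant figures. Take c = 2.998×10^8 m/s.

d ≈ 13.3 m

β = √(1 − 1/γ²) = √(1 − 1/1.98²) = 0.86309
Dilated lifetime: Δt = γτ₀ = 1.98 × 26.0 ns = 51.480 ns
d = vΔt = 0.86309c × 51.480 ns = 2.5875×10^8 m/s × 5.1480×10^-8 s = 13.3 m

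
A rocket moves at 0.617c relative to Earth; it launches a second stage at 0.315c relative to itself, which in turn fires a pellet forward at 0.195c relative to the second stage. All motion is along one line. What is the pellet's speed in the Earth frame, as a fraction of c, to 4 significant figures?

Compose boost 2: (0.315 + 0.617)/(1 + 0.315×0.617) = 0.9320/1.19436 = 0.780338
Compose boost 3: (0.195 + 0.780338)/(1 + 0.195×0.780338) = 0.975338/1.15217 = 0.8465

u ≈ 0.8465c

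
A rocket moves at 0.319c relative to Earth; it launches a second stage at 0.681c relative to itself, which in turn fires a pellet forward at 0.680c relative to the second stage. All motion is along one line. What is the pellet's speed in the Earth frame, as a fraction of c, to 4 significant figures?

Compose boost 2: (0.681 + 0.319)/(1 + 0.681×0.319) = 1.000/1.21724 = 0.821531
Compose boost 3: (0.680 + 0.821531)/(1 + 0.680×0.821531) = 1.50153/1.55864 = 0.9634

u ≈ 0.9634c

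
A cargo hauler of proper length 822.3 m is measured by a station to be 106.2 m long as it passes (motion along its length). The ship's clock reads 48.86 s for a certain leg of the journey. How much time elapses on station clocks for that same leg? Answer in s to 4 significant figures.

Δt ≈ 378.3 s

Length contraction ⇒ γ = L₀/L = 822.3/106.2 = 7.74294
Time dilation: Δt = γτ₀ = 7.74294 × 48.86 s = 378.3 s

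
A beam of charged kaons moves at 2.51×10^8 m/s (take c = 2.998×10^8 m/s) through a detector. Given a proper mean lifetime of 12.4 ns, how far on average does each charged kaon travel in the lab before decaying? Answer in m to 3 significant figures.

β = v/c = 2.51×10^8 / 2.998×10^8 = 0.83722
γ = 1/√(1 − 0.83722²) = 1.8286
Dilated lifetime: Δt = γτ₀ = 1.8286 × 12.4 ns = 22.675 ns
d = vΔt = 0.83722c × 22.675 ns = 2.5100×10^8 m/s × 2.2675×10^-8 s = 5.69 m

d ≈ 5.69 m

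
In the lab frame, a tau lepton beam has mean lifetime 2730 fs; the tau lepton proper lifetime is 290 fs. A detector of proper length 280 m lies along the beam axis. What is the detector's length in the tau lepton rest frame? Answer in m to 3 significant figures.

L ≈ 29.7 m

Time dilation ⇒ γ = Δt/τ₀ = 2730/290 = 9.4138
Length contraction: L = L₀/γ = 280/9.4138 = 29.7 m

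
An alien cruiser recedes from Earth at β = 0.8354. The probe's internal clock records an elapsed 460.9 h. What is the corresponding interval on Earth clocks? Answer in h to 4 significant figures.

Δt ≈ 838.5 h

γ = 1/√(1 − 0.8354²) = 1.81936
Time dilation: Δt = γτ₀ = 1.81936 × 460.9 h = 838.5 h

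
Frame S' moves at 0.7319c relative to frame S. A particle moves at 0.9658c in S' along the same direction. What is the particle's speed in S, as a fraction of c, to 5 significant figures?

u ≈ 0.99463c

Relativistic velocity addition: u = (u' + v)/(1 + u'v/c²)
= (0.9658 + 0.7319)/(1 + 0.9658×0.7319) = 1.6977/1.706869 = 0.99463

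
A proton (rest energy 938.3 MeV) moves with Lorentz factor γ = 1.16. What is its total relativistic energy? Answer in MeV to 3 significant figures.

E ≈ 1090 MeV

γ = 1.16 (given)
E = γm₀c² = 1.16 × 938.3 MeV = 1090 MeV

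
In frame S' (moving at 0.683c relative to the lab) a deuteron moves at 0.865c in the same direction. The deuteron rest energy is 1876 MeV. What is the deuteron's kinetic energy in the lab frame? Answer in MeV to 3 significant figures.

u_lab = (0.865 + 0.683)/(1 + 0.865×0.683) = 0.973098
γ = 1/√(1 − 0.973098²) = 4.3405
K = (γ − 1)m₀c² = (4.3405 − 1) × 1876 = 3.3405 × 1876 = 6270 MeV

K ≈ 6270 MeV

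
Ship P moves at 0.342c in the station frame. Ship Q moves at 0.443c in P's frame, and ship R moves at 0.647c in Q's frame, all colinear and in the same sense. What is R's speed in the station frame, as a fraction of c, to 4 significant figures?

Compose boost 2: (0.443 + 0.342)/(1 + 0.443×0.342) = 0.7850/1.15151 = 0.681716
Compose boost 3: (0.647 + 0.681716)/(1 + 0.647×0.681716) = 1.32872/1.44107 = 0.9220

u ≈ 0.9220c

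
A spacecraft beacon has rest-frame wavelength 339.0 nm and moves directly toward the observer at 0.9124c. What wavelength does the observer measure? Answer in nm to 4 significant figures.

λ_obs ≈ 72.55 nm

Relativistic Doppler: λ_obs = λ_src √((1−β)/(1+β))
= 339.0 × √(0.0876000/1.91240) = 339.0 × 0.214024 = 72.55 nm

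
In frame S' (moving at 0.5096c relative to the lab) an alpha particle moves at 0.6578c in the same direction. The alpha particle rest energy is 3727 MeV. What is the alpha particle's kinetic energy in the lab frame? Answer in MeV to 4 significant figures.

u_lab = (0.6578 + 0.5096)/(1 + 0.6578×0.5096) = 0.8743162
γ = 1/√(1 − 0.8743162²) = 2.06034
K = (γ − 1)m₀c² = (2.06034 − 1) × 3727 = 1.06034 × 3727 = 3952 MeV

K ≈ 3952 MeV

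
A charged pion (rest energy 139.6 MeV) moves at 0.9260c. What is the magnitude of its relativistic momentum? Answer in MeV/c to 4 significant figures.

γ = 1/√(1 − 0.9260²) = 2.64884
p = γβm₀c = 2.64884 × 0.9260 × 139.6 MeV/c = 342.4 MeV/c

p ≈ 342.4 MeV/c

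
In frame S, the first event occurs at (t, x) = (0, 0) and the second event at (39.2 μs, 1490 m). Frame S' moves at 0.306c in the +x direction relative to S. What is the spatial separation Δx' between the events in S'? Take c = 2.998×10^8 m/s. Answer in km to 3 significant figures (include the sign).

Δx' ≈ -2.21 km

γ = 1/√(1 − 0.306²) = 1.0504
Δx' = γ(Δx − vΔt) = 1.0504 × (1490 m − 0.306×(2.998×10^8 m/s)×39.2×10^-6 s)
= 1.0504 × (-2106.2 m) = -2.21 km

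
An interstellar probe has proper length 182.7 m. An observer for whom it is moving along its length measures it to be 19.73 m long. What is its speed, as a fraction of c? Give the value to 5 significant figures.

β ≈ 0.99415

γ = L₀/L = 182.7/19.73 = 9.260010
β = √(1 − 1/γ²) = 0.99415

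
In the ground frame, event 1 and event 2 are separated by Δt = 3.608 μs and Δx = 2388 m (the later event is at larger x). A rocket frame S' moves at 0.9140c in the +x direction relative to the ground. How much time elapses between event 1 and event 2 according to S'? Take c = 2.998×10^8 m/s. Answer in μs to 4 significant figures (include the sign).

γ = 1/√(1 − 0.9140²) = 2.46479
Δt' = γ(Δt − vΔx/c²) = 2.46479 × (3.608 μs − 0.9140×2388 m / (2.998×10^8 m/s))
= 2.46479 × (-3.67229 μs) = -9.051 μs

Δt' ≈ -9.051 μs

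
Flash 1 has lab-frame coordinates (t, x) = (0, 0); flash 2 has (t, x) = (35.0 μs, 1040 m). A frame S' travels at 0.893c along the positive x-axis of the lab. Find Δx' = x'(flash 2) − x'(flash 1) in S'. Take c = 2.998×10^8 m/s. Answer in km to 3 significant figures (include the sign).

γ = 1/√(1 − 0.893²) = 2.2219
Δx' = γ(Δx − vΔt) = 2.2219 × (1040 m − 0.893×(2.998×10^8 m/s)×35.0×10^-6 s)
= 2.2219 × (-8330.2 m) = -18.5 km

Δx' ≈ -18.5 km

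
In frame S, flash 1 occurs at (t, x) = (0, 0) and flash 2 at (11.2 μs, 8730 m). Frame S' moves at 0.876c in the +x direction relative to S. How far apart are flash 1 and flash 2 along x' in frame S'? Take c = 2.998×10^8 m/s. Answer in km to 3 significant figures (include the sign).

Δx' ≈ 12.0 km

γ = 1/√(1 − 0.876²) = 2.0734
Δx' = γ(Δx − vΔt) = 2.0734 × (8730 m − 0.876×(2.998×10^8 m/s)×11.2×10^-6 s)
= 2.0734 × (5788.6 m) = 12.0 km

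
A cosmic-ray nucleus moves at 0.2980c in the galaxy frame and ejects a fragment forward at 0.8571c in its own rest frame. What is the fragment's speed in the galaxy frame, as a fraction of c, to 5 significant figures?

u ≈ 0.92009c

Compose boost 2: (0.8571 + 0.2980)/(1 + 0.8571×0.2980) = 1.1551/1.255416 = 0.92009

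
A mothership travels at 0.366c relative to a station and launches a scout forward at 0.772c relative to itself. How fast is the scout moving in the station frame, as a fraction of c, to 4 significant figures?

Compose boost 2: (0.772 + 0.366)/(1 + 0.772×0.366) = 1.138/1.28255 = 0.8873

u ≈ 0.8873c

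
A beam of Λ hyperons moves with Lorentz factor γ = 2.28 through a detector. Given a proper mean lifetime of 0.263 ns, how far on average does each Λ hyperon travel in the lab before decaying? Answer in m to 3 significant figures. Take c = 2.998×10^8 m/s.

d ≈ 0.162 m

β = √(1 − 1/γ²) = √(1 − 1/2.28²) = 0.89868
Dilated lifetime: Δt = γτ₀ = 2.28 × 0.263 ns = 0.59964 ns
d = vΔt = 0.89868c × 0.59964 ns = 2.6943×10^8 m/s × 5.9964×10^-10 s = 0.162 m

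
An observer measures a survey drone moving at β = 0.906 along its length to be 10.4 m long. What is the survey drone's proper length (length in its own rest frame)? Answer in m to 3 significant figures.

L₀ ≈ 24.6 m

γ = 1/√(1 − 0.906²) = 2.3625
L₀ = γL = 2.3625 × 10.4 = 24.6 m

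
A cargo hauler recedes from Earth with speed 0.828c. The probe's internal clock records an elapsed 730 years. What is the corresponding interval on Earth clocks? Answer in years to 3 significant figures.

γ = 1/√(1 − 0.828²) = 1.7834
Time dilation: Δt = γτ₀ = 1.7834 × 730 years = 1300 years

Δt ≈ 1300 years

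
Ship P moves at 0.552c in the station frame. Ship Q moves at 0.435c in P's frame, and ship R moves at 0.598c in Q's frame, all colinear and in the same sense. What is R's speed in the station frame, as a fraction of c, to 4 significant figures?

u ≈ 0.9444c

Compose boost 2: (0.435 + 0.552)/(1 + 0.435×0.552) = 0.9870/1.24012 = 0.795891
Compose boost 3: (0.598 + 0.795891)/(1 + 0.598×0.795891) = 1.39389/1.47594 = 0.9444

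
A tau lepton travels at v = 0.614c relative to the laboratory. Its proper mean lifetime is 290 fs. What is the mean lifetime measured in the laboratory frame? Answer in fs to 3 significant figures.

γ = 1/√(1 − 0.614²) = 1.2669
Time dilation: Δt = γτ₀ = 1.2669 × 290 fs = 367 fs

Δt ≈ 367 fs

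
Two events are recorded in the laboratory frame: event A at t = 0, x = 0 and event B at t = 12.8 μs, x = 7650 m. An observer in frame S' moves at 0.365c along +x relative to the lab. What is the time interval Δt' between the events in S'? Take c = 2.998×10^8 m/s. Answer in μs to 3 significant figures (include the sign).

Δt' ≈ 3.74 μs

γ = 1/√(1 − 0.365²) = 1.0741
Δt' = γ(Δt − vΔx/c²) = 1.0741 × (12.8 μs − 0.365×7650 m / (2.998×10^8 m/s))
= 1.0741 × (3.4863 μs) = 3.74 μs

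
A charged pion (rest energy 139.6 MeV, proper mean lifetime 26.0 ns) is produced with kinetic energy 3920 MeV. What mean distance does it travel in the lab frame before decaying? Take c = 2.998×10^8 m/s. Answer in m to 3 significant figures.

γ = 1 + K/(m₀c²) = 1 + 3920/139.6 = 29.080
β = √(1 − 1/γ²) = 0.99941
Dilated lifetime: γτ₀ = 29.080 × 26.0 ns = 756.09 ns
d = βc·γτ₀ = 0.99941 × (2.998×10^8 m/s) × 7.5609×10^-7 s = 227 m

d ≈ 227 m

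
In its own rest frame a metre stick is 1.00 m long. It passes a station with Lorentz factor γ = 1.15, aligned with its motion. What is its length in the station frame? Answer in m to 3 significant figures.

γ = 1.15 (given)
Length contraction: L = L₀/γ = 1.00/1.15 = 0.870 m

L ≈ 0.870 m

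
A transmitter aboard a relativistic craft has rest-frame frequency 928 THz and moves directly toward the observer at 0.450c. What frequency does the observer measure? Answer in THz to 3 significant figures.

f_obs ≈ 1510 THz

Relativistic Doppler: f_obs = f_src √((1+β)/(1−β))
= 928 × √(1.4500/0.55000) = 928 × 1.6237 = 1510 THz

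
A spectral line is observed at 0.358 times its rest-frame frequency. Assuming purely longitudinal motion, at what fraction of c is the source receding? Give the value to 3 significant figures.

β ≈ 0.773

f_obs/f_src = √((1−β)/(1+β)) = 0.358  ⇒  (1−β)/(1+β) = 0.12816
β = |1 − D²|/(1 + D²) = |1 − 0.12816|/(1 + 0.12816) = 0.773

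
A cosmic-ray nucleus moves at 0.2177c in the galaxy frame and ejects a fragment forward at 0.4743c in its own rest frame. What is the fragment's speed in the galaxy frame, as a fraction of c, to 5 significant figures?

Compose boost 2: (0.4743 + 0.2177)/(1 + 0.4743×0.2177) = 0.69200/1.103255 = 0.62723

u ≈ 0.62723c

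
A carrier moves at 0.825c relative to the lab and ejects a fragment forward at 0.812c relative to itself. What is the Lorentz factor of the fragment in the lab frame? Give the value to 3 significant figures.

γ ≈ 5.06

u_lab = (0.812 + 0.825)/(1 + 0.812×0.825) = 1.637/1.66990 = 0.980298
γ = 1/√(1 − 0.980298²) = 5.06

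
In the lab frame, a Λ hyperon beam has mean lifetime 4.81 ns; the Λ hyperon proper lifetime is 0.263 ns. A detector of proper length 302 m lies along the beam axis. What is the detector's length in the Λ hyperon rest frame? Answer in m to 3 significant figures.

L ≈ 16.5 m

Time dilation ⇒ γ = Δt/τ₀ = 4.81/0.263 = 18.289
Length contraction: L = L₀/γ = 302/18.289 = 16.5 m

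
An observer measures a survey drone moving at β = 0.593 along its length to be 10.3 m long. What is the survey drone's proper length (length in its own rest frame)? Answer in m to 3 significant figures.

L₀ ≈ 12.8 m

γ = 1/√(1 − 0.593²) = 1.2419
L₀ = γL = 1.2419 × 10.3 = 12.8 m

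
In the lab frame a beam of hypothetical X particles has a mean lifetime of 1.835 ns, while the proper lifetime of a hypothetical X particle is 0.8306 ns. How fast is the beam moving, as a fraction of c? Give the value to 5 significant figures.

γ = Δt/τ₀ = 1.835/0.8306 = 2.209246
β = √(1 − 1/γ²) = √(1 − 1/2.209246²) = 0.89169

β ≈ 0.89169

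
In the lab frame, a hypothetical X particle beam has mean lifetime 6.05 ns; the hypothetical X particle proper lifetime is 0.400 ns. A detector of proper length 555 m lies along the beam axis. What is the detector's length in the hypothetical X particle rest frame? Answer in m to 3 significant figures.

Time dilation ⇒ γ = Δt/τ₀ = 6.05/0.400 = 15.125
Length contraction: L = L₀/γ = 555/15.125 = 36.7 m

L ≈ 36.7 m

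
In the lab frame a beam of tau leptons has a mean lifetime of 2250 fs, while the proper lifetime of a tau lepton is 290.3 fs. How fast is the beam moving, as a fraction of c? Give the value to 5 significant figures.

γ = Δt/τ₀ = 2250/290.3 = 7.750603
β = √(1 − 1/γ²) = √(1 − 1/7.750603²) = 0.99164

β ≈ 0.99164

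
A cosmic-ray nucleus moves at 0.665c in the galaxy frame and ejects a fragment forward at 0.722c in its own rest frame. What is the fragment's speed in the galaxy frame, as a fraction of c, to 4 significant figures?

u ≈ 0.9371c

Compose boost 2: (0.722 + 0.665)/(1 + 0.722×0.665) = 1.387/1.48013 = 0.9371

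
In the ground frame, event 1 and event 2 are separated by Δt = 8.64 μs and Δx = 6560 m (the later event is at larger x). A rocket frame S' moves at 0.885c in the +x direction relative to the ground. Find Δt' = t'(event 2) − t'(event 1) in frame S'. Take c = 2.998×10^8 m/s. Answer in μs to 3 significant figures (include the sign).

γ = 1/√(1 − 0.885²) = 2.1478
Δt' = γ(Δt − vΔx/c²) = 2.1478 × (8.64 μs − 0.885×6560 m / (2.998×10^8 m/s))
= 2.1478 × (-10.725 μs) = -23.0 μs

Δt' ≈ -23.0 μs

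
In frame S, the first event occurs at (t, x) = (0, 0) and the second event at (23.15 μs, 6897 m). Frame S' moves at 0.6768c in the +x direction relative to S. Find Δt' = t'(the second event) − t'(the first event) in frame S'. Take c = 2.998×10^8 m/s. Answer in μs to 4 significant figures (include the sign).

Δt' ≈ 10.30 μs

γ = 1/√(1 − 0.6768²) = 1.35839
Δt' = γ(Δt − vΔx/c²) = 1.35839 × (23.15 μs − 0.6768×6897 m / (2.998×10^8 m/s))
= 1.35839 × (7.57999 μs) = 10.30 μs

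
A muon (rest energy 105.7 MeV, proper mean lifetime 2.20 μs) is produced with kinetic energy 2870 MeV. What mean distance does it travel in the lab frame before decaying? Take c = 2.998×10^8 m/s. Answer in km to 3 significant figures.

γ = 1 + K/(m₀c²) = 1 + 2870/105.7 = 28.152
β = √(1 − 1/γ²) = 0.99937
Dilated lifetime: γτ₀ = 28.152 × 2.20 μs = 61.935 μs
d = βc·γτ₀ = 0.99937 × (2.998×10^8 m/s) × 6.1935×10^-5 s = 18.6 km

d ≈ 18.6 km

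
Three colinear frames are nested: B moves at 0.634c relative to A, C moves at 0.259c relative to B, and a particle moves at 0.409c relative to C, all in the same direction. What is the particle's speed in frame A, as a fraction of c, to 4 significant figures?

Compose boost 2: (0.259 + 0.634)/(1 + 0.259×0.634) = 0.8930/1.16421 = 0.767046
Compose boost 3: (0.409 + 0.767046)/(1 + 0.409×0.767046) = 1.17605/1.31372 = 0.8952

u ≈ 0.8952c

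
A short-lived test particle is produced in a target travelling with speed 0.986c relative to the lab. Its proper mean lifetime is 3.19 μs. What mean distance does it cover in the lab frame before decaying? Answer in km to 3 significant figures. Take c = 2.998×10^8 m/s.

d ≈ 5.66 km

γ = 1/√(1 − 0.986²) = 5.9972
Dilated lifetime: Δt = γτ₀ = 5.9972 × 3.19 μs = 19.131 μs
d = vΔt = 0.986c × 19.131 μs = 2.9560×10^8 m/s × 1.9131×10^-5 s = 5.66 km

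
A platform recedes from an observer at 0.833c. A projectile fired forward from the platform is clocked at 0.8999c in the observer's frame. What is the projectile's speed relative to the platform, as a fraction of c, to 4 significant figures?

u' ≈ 0.2672c

Inverse velocity addition: u' = (u − v)/(1 − uv/c²)
= (0.8999 − 0.833)/(1 − 0.8999×0.833) = 0.06690/0.250383 = 0.2672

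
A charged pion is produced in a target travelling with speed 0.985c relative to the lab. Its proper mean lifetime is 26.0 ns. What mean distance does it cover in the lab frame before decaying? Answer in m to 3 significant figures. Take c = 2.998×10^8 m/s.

γ = 1/√(1 − 0.985²) = 5.7953
Dilated lifetime: Δt = γτ₀ = 5.7953 × 26.0 ns = 150.68 ns
d = vΔt = 0.985c × 150.68 ns = 2.9530×10^8 m/s × 1.5068×10^-7 s = 44.5 m

d ≈ 44.5 m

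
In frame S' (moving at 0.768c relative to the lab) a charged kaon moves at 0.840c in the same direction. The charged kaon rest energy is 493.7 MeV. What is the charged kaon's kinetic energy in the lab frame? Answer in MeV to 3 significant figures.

u_lab = (0.840 + 0.768)/(1 + 0.840×0.768) = 0.977436
γ = 1/√(1 − 0.977436²) = 4.7342
K = (γ − 1)m₀c² = (4.7342 − 1) × 493.7 = 3.7342 × 493.7 = 1840 MeV

K ≈ 1840 MeV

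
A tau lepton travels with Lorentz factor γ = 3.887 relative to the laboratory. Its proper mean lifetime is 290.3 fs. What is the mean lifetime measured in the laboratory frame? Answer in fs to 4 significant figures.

Δt ≈ 1128 fs

γ = 3.887 (given)
Time dilation: Δt = γτ₀ = 3.887 × 290.3 fs = 1128 fs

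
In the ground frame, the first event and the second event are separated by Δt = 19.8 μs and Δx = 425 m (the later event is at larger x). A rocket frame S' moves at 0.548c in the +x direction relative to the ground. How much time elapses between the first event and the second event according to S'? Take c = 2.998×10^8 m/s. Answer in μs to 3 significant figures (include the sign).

Δt' ≈ 22.7 μs

γ = 1/√(1 − 0.548²) = 1.1955
Δt' = γ(Δt − vΔx/c²) = 1.1955 × (19.8 μs − 0.548×425 m / (2.998×10^8 m/s))
= 1.1955 × (19.023 μs) = 22.7 μs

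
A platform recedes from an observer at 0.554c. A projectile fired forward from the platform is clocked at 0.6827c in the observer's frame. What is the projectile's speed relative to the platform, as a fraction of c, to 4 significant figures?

Inverse velocity addition: u' = (u − v)/(1 − uv/c²)
= (0.6827 − 0.554)/(1 − 0.6827×0.554) = 0.1287/0.621784 = 0.2070

u' ≈ 0.2070c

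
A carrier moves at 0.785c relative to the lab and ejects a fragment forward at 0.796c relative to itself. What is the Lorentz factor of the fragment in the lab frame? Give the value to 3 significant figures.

γ ≈ 4.33

u_lab = (0.796 + 0.785)/(1 + 0.796×0.785) = 1.581/1.62486 = 0.973007
γ = 1/√(1 − 0.973007²) = 4.33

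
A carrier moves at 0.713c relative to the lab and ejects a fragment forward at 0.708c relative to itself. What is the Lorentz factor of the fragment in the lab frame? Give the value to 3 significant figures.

u_lab = (0.708 + 0.713)/(1 + 0.708×0.713) = 1.421/1.50480 = 0.944309
γ = 1/√(1 − 0.944309²) = 3.04

γ ≈ 3.04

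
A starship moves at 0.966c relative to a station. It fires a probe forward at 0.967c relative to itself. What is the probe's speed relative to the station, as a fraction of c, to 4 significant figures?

u ≈ 0.9994c

Relativistic velocity addition: u = (u' + v)/(1 + u'v/c²)
= (0.967 + 0.966)/(1 + 0.967×0.966) = 1.933/1.93412 = 0.9994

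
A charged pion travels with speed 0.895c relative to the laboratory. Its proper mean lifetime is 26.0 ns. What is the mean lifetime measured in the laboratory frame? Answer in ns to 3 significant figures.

Δt ≈ 58.3 ns

γ = 1/√(1 − 0.895²) = 2.2418
Time dilation: Δt = γτ₀ = 2.2418 × 26.0 ns = 58.3 ns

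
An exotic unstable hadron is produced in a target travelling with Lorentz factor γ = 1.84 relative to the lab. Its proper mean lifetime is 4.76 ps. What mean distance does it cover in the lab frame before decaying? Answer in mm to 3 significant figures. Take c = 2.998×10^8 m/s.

β = √(1 − 1/γ²) = √(1 − 1/1.84²) = 0.83942
Dilated lifetime: Δt = γτ₀ = 1.84 × 4.76 ps = 8.7584 ps
d = vΔt = 0.83942c × 8.7584 ps = 2.5166×10^8 m/s × 8.7584×10^-12 s = 2.20 mm

d ≈ 2.20 mm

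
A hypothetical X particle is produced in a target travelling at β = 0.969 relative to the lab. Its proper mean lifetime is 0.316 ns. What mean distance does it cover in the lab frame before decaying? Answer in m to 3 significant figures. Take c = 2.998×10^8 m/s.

γ = 1/√(1 − 0.969²) = 4.0476
Dilated lifetime: Δt = γτ₀ = 4.0476 × 0.316 ns = 1.2790 ns
d = vΔt = 0.969c × 1.2790 ns = 2.9051×10^8 m/s × 1.2790×10^-9 s = 0.372 m

d ≈ 0.372 m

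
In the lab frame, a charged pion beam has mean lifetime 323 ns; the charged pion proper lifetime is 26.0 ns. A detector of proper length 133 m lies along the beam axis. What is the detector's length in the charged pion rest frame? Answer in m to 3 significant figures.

L ≈ 10.7 m

Time dilation ⇒ γ = Δt/τ₀ = 323/26.0 = 12.423
Length contraction: L = L₀/γ = 133/12.423 = 10.7 m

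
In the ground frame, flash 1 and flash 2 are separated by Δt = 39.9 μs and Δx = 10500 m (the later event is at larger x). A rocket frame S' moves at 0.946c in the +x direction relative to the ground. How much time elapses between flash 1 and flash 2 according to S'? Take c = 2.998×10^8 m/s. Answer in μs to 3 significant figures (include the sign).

γ = 1/√(1 − 0.946²) = 3.0848
Δt' = γ(Δt − vΔx/c²) = 3.0848 × (39.9 μs − 0.946×10500 m / (2.998×10^8 m/s))
= 3.0848 × (6.7679 μs) = 20.9 μs

Δt' ≈ 20.9 μs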